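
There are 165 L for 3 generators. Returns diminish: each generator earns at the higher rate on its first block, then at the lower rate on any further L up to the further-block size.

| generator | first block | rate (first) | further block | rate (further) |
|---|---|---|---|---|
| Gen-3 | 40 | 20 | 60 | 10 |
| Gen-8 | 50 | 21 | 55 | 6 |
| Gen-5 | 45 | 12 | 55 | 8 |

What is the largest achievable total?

2690

Order all 6 blocks by rate: Gen-8/tier1 21 > Gen-3/tier1 20 > Gen-5/tier1 12 > Gen-3/tier2 10 > Gen-5/tier2 8 > Gen-8/tier2 6.
Gen-8/tier1 (21): +50 → 115 left.
Gen-3/tier1 (20): +40 → 75 left.
Gen-5 tier1 at 12: fill all 45 → 30 left.
30 remain; put them into Gen-3 tier2 at 10.
Total = 21×50 + 20×40 + 12×45 + 10×30 = 2690.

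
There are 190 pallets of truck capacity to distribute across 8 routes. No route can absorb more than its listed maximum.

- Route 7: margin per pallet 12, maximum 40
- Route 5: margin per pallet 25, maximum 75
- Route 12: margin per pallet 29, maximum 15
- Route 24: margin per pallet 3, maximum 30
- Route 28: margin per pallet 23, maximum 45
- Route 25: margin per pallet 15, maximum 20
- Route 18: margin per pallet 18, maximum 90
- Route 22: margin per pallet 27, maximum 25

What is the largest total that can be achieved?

Order the routes by margin per pallet: Route 12 29 > Route 22 27 > Route 5 25 > Route 28 23 > Route 18 18 > Route 25 15 > Route 7 12 > Route 24 3.
Route 12 takes 15 to reach its cap of 15 → 175 left.
Route 22 takes 25 to reach its cap of 25 → 150 left.
Route 5 takes 75 to reach its cap of 75 → 75 left.
Route 28: +45 to 45 (cap) → 30 left.
Only 30 left; Route 18 takes them to reach 30.
Total = 25×75 + 29×15 + 23×45 + 18×30 + 27×25 = 4560.

4560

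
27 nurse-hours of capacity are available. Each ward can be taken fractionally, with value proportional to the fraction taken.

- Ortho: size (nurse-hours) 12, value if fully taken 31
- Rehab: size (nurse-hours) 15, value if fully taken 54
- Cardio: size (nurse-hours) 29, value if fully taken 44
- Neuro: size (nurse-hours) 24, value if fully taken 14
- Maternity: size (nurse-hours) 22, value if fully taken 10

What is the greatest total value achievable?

Sort by value density: Rehab 54/15≈3.6, Ortho 31/12≈2.58, Cardio 44/29≈1.52, Neuro 14/24≈0.583, Maternity 10/22≈0.455.
Take all of Rehab (15 nurse-hours, value 54) → 12 nurse-hours left.
All 12 nurse-hours of Ortho fit (value 31) → 0 remain.
Total value = 85.

85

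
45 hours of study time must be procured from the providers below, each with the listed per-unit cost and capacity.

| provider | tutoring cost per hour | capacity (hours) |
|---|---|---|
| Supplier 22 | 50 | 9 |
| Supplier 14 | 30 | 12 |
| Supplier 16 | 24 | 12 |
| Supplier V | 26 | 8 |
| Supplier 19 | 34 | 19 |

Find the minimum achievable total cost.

Fill from the cheapest provider first.
Supplier 16 (24): use full 12 → 33 hours to go.
Supplier V at 26: take all 8 hours → 25 still needed.
Supplier 14 at 30: take all 12 hours → 13 still needed.
Supplier 19 (34): take the remaining 13 → done.
Supplier 22: unused.
Cost = 12×24 + 8×26 + 12×30 + 13×34 = 1298.

1298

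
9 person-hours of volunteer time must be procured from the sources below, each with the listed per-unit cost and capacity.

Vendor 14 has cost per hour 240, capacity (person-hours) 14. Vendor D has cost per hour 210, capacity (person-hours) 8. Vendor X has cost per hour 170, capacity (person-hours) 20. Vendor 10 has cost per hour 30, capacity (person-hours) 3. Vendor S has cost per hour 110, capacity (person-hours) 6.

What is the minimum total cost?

Use sources in increasing cost order.
Vendor 10 at 30: take all 3 person-hours — 6 still needed.
Take 6 from Vendor S at 110 — need 0 more.
Vendor X, Vendor D, Vendor 14: unused.
Cost = 3×30 + 6×110 = 750.

750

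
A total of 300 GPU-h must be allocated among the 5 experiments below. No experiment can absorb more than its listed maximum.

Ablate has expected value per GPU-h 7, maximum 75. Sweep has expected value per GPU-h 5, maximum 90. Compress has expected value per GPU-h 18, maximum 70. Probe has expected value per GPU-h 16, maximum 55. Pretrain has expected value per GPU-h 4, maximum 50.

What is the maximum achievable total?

3155

Highest expected value per GPU-h first: Compress 18 > Probe 16 > Ablate 7 > Sweep 5 > Pretrain 4.
Compress: +70 to 70 (cap) → 230 left.
Probe: +55 to 55 (cap) → 175 left.
Ablate: +75 to 75 (cap) → 100 left.
Sweep takes 90 to reach its cap of 90 → 10 left.
Pretrain: +10 (room for 50) → 10. Pool exhausted.
Total = 7×75 + 5×90 + 18×70 + 16×55 + 4×10 = 3155.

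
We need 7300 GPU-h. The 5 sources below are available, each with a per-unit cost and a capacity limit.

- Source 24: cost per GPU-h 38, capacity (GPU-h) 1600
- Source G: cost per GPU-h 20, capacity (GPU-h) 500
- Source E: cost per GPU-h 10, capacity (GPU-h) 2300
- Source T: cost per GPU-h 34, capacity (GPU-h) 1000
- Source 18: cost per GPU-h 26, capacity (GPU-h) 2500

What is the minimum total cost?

Cheapest first:
Source E at 10: take all 2300 GPU-h → 5000 still needed.
Source G at 20: take all 500 GPU-h → 4500 still needed.
Take 2500 from Source 18 at 26 → need 2000 more.
Source T at 34: take all 1000 GPU-h → 1000 still needed.
Take 1000 from Source 24 at 38 to finish.
Cost = 2300×10 + 500×20 + 2500×26 + 1000×34 + 1000×38 = 170000.

170000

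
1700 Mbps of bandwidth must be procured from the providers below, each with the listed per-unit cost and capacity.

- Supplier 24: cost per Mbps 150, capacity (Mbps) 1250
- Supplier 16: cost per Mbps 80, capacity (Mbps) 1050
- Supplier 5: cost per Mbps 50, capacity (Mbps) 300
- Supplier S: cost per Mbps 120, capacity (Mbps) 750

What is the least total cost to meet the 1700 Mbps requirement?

Fill from the cheapest provider first.
Supplier 5 at 50: take all 300 Mbps → 1400 still needed.
Take 1050 from Supplier 16 at 80 → need 350 more.
Take 350 from Supplier S at 120 to finish.
Supplier 24: unused.
Cost = 300×50 + 1050×80 + 350×120 = 141000.

141000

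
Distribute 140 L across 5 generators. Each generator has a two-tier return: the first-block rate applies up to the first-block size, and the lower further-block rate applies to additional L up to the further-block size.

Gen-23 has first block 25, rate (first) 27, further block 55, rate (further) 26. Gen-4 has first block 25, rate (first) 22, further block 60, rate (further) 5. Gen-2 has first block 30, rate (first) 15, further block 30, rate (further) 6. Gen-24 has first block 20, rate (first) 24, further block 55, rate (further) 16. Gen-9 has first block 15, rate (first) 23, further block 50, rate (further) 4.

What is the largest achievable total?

Rank every tier by rate: Gen-23/T1 27 > Gen-23/T2 26 > Gen-24/T1 24 > Gen-9/T1 23 > Gen-4/T1 22 > Gen-24/T2 16 > Gen-2/T1 15 > Gen-2/T2 6 > Gen-4/T2 5 > Gen-9/T2 4.
Fill Gen-23 T1 block (25 at 27) → 115 left.
Fill Gen-23 T2 block (55 at 26) → 60 left.
Gen-24/T1 (24): +20 → 40 left.
Fill Gen-9 T1 block (15 at 23) → 25 left.
Gen-4/T1 (22): +25 → 0 left.
Total = 27×25 + 26×55 + 24×20 + 23×15 + 22×25 = 3480.

3480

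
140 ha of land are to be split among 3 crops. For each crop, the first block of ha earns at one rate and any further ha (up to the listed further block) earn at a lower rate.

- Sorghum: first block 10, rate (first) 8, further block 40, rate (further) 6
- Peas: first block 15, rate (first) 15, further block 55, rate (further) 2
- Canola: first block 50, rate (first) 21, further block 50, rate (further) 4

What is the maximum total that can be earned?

Rank every tier by rate: Canola/tier1 21 > Peas/tier1 15 > Sorghum/tier1 8 > Sorghum/tier2 6 > Canola/tier2 4 > Peas/tier2 2.
Canola tier1 at 21: fill all 50 → 90 left.
Peas tier1 at 15: fill all 15 → 75 left.
Fill Sorghum tier1 block (10 at 8) → 65 left.
Fill Sorghum tier2 block (40 at 6) → 25 left.
Canola tier2 at 4: only 25 left, fill 25.
Total = 21×50 + 15×15 + 8×10 + 6×40 + 4×25 = 1695.

1695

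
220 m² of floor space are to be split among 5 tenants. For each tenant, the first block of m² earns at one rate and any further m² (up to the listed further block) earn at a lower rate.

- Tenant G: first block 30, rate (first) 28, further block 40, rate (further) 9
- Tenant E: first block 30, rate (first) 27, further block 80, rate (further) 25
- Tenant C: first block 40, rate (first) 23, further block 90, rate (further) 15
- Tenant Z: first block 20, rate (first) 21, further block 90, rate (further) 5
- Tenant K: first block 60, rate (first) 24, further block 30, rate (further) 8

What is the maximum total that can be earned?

Treat each block as its own option and order by rate: Tenant G/tier1 28 > Tenant E/tier1 27 > Tenant E/tier2 25 > Tenant K/tier1 24 > Tenant C/tier1 23 > Tenant Z/tier1 21 > Tenant C/tier2 15 > Tenant G/tier2 9 > Tenant K/tier2 8 > Tenant Z/tier2 5.
Fill Tenant G tier1 block (30 at 28) ; 190 left.
Tenant E tier1 at 27: fill all 30 ; 160 left.
Tenant E/tier2 (25): +80 ; 80 left.
Tenant K tier1 at 24: fill all 60 ; 20 left.
20 remain; put them into Tenant C tier1 at 23.
Total = 28×30 + 27×30 + 25×80 + 24×60 + 23×20 = 5550.

5550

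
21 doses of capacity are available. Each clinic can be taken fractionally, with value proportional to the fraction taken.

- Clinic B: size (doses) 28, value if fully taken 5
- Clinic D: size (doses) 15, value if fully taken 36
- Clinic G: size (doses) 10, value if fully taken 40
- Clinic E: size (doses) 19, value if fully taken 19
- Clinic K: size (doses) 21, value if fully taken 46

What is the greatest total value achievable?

Sort by value density: Clinic G 40/10≈4, Clinic D 36/15≈2.4, Clinic K 46/21≈2.19, Clinic E 19/19≈1, Clinic B 5/28≈0.179.
All 10 doses of Clinic G fit (value 40) → 11 remain.
11 doses left: a 11/15 share of Clinic D gives 36×11/15 = 26.4.
Total value = 66.4.

66.4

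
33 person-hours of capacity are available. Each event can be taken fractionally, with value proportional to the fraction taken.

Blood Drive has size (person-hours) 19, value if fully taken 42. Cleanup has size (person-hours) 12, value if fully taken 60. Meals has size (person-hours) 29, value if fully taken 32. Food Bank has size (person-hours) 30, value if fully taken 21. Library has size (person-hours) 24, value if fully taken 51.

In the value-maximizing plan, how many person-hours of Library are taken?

Best value per unit of size first: Cleanup 60/12≈5, Blood Drive 42/19≈2.21, Library 51/24≈2.12, Meals 32/29≈1.1, Food Bank 21/30≈0.7.
All 12 person-hours of Cleanup fit (value 60) ; 21 remain.
Blood Drive: take in full, 19 person-hours for value 42 ; 2 left.
Only 2 person-hours remain; take 2/24 of Library for value 51×2/24 = 4.25.

2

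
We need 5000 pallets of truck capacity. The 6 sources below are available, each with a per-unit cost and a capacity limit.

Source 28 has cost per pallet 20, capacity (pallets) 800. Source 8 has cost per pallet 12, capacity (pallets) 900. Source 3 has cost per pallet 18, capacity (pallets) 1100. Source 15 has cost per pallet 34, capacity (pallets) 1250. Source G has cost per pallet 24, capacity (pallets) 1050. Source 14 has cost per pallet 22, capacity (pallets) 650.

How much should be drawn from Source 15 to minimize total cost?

Fill from the cheapest source first.
Take 900 from Source 8 at 12 → need 4100 more.
Take 1100 from Source 3 at 18 → need 3000 more.
Take 800 from Source 28 at 20 → need 2200 more.
Source 14 (22): use full 650 → 1550 pallets to go.
Take 1050 from Source G at 24 → need 500 more.
Source 15 at 34: take 500 of its 1250 → requirement met.

500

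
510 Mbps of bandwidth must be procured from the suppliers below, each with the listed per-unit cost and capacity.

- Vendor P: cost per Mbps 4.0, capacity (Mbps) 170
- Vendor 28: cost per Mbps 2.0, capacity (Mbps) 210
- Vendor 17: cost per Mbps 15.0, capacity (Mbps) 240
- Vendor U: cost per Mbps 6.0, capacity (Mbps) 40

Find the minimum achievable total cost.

Fill from the cheapest supplier first.
Take 210 from Vendor 28 at 2.0 → need 300 more.
Vendor P (4.0): use full 170 → 130 Mbps to go.
Vendor U at 6.0: take all 40 Mbps → 90 still needed.
Vendor 17 (15.0): take the remaining 90 → done.
Cost = 210×2.0 + 170×4.0 + 40×6.0 + 90×15.0 = 2690.

2690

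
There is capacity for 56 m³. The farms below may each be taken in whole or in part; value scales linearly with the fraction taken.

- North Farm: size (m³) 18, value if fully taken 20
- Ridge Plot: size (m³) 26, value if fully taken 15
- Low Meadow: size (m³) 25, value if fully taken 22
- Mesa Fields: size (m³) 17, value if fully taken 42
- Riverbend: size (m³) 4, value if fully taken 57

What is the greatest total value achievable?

Best value per unit of size first: Riverbend 57/4≈14.2, Mesa Fields 42/17≈2.47, North Farm 20/18≈1.11, Low Meadow 22/25≈0.88, Ridge Plot 15/26≈0.577.
Take all of Riverbend (4 m³, value 57) → 52 m³ left.
All 17 m³ of Mesa Fields fit (value 42) → 35 remain.
North Farm: take in full, 18 m³ for value 20 → 17 left.
17 m³ left: a 17/25 share of Low Meadow gives 22×17/25 = 14.96.
Total value = 133.96.

133.96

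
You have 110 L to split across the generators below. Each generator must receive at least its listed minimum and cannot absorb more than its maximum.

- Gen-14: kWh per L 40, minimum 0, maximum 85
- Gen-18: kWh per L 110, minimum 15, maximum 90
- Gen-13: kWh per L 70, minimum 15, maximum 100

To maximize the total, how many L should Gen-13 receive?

20

Meeting every minimum uses 0+15+15 = 30 L, leaving 80.
Rank by kWh per L: Gen-18 110 > Gen-13 70 > Gen-14 40.
Give Gen-18 75 more to hit its cap of 90 → 5 left.
Only 5 left; Gen-13 takes them to reach 20.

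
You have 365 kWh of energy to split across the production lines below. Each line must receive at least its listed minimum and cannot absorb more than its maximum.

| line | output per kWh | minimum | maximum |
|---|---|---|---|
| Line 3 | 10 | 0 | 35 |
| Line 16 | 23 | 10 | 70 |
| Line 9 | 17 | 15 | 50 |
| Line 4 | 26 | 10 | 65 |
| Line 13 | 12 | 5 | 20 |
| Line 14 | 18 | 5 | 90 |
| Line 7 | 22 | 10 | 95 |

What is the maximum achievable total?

7750

Meeting every minimum uses 0+10+15+10+5+5+10 = 55 kWh, leaving 310.
Rank by output per kWh: Line 4 26 > Line 16 23 > Line 7 22 > Line 14 18 > Line 9 17 > Line 13 12 > Line 3 10.
Give Line 4 55 more to hit its cap of 65 → 255 left.
Line 16 takes 60 more to reach its cap of 70 → 195 left.
Give Line 7 85 more to hit its cap of 95 → 110 left.
Line 14 takes 85 more to reach its cap of 90 → 25 left.
Line 9: +25 (room for 35) → 40. Pool exhausted.
Total = 23×70 + 17×40 + 26×65 + 12×5 + 18×90 + 22×95 = 7750.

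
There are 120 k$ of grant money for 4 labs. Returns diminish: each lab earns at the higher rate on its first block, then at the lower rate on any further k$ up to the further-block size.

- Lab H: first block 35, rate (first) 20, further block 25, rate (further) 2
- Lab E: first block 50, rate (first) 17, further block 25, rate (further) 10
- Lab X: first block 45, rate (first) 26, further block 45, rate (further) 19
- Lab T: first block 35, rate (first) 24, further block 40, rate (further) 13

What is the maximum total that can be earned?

Rank every tier by rate: Lab X/first 26 > Lab T/first 24 > Lab H/first 20 > Lab X/second 19 > Lab E/first 17 > Lab T/second 13 > Lab E/second 10 > Lab H/second 2.
Lab X first at 26: fill all 45 — 75 left.
Lab T first at 24: fill all 35 — 40 left.
Fill Lab H first block (35 at 20) — 5 left.
Lab X second at 19: only 5 left, fill 5.
Total = 26×45 + 24×35 + 20×35 + 19×5 = 2805.

2805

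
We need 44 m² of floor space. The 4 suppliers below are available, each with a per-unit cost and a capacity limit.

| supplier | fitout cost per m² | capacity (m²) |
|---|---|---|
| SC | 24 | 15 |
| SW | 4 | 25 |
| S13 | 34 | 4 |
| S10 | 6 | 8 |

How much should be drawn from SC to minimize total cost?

Fill from the cheapest supplier first.
SW (4): use full 25 — 19 m² to go.
S10 at 6: take all 8 m² — 11 still needed.
Take 11 from SC at 24 to finish.
S13: unused.

11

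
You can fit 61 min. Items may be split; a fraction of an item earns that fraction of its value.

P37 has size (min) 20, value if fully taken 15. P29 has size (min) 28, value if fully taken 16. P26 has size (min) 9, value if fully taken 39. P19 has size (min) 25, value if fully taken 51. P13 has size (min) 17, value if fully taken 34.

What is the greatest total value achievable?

Sort by value density: P26 39/9≈4.33, P19 51/25≈2.04, P13 34/17≈2, P37 15/20≈0.75, P29 16/28≈0.571.
All 9 min of P26 fit (value 39) — 52 remain.
P19: take in full, 25 min for value 51 — 27 left.
Take all of P13 (17 min, value 34) — 10 min left.
Only 10 min remain; take 10/20 of P37 for value 15×10/20 = 7.5.
Total value = 131.5.

131.5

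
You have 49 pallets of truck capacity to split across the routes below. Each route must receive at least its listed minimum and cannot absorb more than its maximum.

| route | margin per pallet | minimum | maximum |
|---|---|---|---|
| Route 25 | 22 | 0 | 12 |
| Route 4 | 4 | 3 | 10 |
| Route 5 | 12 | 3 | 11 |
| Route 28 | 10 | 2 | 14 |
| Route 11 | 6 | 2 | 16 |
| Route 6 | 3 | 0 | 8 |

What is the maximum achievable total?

602

Meeting every minimum uses 0+3+3+2+2+0 = 10 pallets, leaving 39.
Rank by margin per pallet: Route 25 22 > Route 5 12 > Route 28 10 > Route 11 6 > Route 4 4 > Route 6 3.
Give Route 25 12 more to hit its cap of 12 → 27 left.
Give Route 5 8 more to hit its cap of 11 → 19 left.
Route 28: +12 to 14 (cap) → 7 left.
Route 11 has room for 14 more but only 7 remain, so it gets 9.
Total = 22×12 + 4×3 + 12×11 + 10×14 + 6×9 = 602.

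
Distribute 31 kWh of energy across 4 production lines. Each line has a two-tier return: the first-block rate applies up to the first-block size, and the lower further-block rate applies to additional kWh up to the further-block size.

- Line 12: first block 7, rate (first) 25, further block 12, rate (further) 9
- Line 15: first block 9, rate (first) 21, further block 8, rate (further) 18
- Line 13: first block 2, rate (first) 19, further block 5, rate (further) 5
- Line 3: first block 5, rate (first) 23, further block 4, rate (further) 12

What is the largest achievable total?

661

Order all 8 blocks by rate: Line 12/tier1 25 > Line 3/tier1 23 > Line 15/tier1 21 > Line 13/tier1 19 > Line 15/tier2 18 > Line 3/tier2 12 > Line 12/tier2 9 > Line 13/tier2 5.
Line 12/tier1 (25): +7 — 24 left.
Line 3/tier1 (23): +5 — 19 left.
Line 15 tier1 at 21: fill all 9 — 10 left.
Line 13/tier1 (19): +2 — 8 left.
Line 15 tier2 at 18: fill all 8 — 0 left.
Total = 25×7 + 23×5 + 21×9 + 19×2 + 18×8 = 661.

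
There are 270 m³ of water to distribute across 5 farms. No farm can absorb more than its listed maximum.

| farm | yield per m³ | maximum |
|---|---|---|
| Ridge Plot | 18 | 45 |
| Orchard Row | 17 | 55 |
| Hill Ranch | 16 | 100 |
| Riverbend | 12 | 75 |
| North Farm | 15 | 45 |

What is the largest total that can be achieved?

Order the farms by yield per m³: Ridge Plot 18 > Orchard Row 17 > Hill Ranch 16 > North Farm 15 > Riverbend 12.
Ridge Plot takes 45 to reach its cap of 45 → 225 left.
Orchard Row: +55 to 55 (cap) → 170 left.
Hill Ranch: +100 to 100 (cap) → 70 left.
North Farm takes 45 to reach its cap of 45 → 25 left.
Only 25 left; Riverbend takes them to reach 25.
Total = 18×45 + 17×55 + 16×100 + 12×25 + 15×45 = 4320.

4320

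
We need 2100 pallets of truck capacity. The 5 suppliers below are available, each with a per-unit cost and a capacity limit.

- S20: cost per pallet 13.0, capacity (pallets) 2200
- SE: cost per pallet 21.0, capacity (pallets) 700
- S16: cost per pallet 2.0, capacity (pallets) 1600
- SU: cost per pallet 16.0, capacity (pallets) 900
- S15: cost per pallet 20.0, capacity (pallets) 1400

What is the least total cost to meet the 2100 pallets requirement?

Use suppliers in increasing cost order.
S16 (2.0): use full 1600 — 500 pallets to go.
Take 500 from S20 at 13.0 to finish.
SU, S15, SE: unused.
Cost = 1600×2.0 + 500×13.0 = 9700.

9700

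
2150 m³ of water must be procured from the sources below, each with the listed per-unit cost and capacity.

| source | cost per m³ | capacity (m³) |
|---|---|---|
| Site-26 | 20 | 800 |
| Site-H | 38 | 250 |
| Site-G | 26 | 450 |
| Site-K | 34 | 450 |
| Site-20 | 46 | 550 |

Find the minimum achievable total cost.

Cheapest first:
Site-26 (20): use full 800 → 1350 m³ to go.
Site-G at 26: take all 450 m³ → 900 still needed.
Take 450 from Site-K at 34 → need 450 more.
Take 250 from Site-H at 38 → need 200 more.
Site-20 (46): take the remaining 200 → done.
Cost = 800×20 + 450×26 + 450×34 + 250×38 + 200×46 = 61700.

61700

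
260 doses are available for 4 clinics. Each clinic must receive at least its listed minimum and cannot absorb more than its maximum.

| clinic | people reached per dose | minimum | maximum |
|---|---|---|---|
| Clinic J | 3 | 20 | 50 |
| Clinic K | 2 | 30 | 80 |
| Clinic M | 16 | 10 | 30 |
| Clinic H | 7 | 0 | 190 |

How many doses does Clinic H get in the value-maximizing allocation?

180

Meeting every minimum uses 20+30+10+0 = 60 doses, leaving 200.
Highest people reached per dose first: Clinic M 16 > Clinic H 7 > Clinic J 3 > Clinic K 2.
Clinic M: +20 to 30 (cap) → 180 left.
Clinic H has room for 190 more but only 180 remain, so it gets 180.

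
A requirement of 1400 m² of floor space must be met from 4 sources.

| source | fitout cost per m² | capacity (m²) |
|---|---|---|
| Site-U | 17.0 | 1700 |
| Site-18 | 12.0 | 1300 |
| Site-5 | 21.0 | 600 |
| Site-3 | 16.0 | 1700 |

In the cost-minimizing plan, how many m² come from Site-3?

100

Cheapest first:
Site-18 (12.0): use full 1300 ; 100 m² to go.
Site-3 at 16.0: take 100 of its 1700 ; requirement met.
Site-U, Site-5: unused.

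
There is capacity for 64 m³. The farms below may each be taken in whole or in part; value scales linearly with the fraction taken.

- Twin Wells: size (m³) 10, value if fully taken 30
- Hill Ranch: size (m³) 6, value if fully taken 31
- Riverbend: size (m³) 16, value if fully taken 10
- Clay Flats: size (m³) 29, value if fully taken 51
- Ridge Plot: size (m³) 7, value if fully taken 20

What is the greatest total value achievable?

Best value per unit of size first: Hill Ranch 31/6≈5.17, Twin Wells 30/10≈3, Ridge Plot 20/7≈2.86, Clay Flats 51/29≈1.76, Riverbend 10/16≈0.625.
Take all of Hill Ranch (6 m³, value 31) ; 58 m³ left.
All 10 m³ of Twin Wells fit (value 30) ; 48 remain.
Ridge Plot: take in full, 7 m³ for value 20 ; 41 left.
All 29 m³ of Clay Flats fit (value 51) ; 12 remain.
12 m³ left: a 12/16 share of Riverbend gives 10×12/16 = 7.5.
Total value = 139.5.

139.5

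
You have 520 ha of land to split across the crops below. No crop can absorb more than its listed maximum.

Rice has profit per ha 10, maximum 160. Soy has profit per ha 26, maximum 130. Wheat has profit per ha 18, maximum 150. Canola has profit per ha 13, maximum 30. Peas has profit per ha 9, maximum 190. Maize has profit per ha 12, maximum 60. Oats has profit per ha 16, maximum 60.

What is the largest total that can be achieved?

9050

Order the crops by profit per ha: Soy 26 > Wheat 18 > Oats 16 > Canola 13 > Maize 12 > Rice 10 > Peas 9.
Soy takes 130 to reach its cap of 130 — 390 left.
Wheat: +150 to 150 (cap) — 240 left.
Oats takes 60 to reach its cap of 60 — 180 left.
Canola takes 30 to reach its cap of 30 — 150 left.
Maize: +60 to 60 (cap) — 90 left.
Only 90 left; Rice takes them to reach 90.
Total = 10×90 + 26×130 + 18×150 + 13×30 + 12×60 + 16×60 = 9050.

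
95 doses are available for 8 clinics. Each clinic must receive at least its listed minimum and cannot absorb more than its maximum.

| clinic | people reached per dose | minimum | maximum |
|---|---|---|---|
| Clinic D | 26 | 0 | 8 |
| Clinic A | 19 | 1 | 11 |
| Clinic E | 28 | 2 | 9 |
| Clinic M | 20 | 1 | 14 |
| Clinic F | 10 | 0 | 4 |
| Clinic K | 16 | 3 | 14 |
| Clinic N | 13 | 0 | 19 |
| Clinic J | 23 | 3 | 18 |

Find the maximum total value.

1854

Meeting every minimum uses 0+1+2+1+0+3+0+3 = 10 doses, leaving 85.
Rank by people reached per dose: Clinic E 28 > Clinic D 26 > Clinic J 23 > Clinic M 20 > Clinic A 19 > Clinic K 16 > Clinic N 13 > Clinic F 10.
Give Clinic E 7 more to hit its cap of 9 → 78 left.
Give Clinic D 8 more to hit its cap of 8 → 70 left.
Clinic J: +15 to 18 (cap) → 55 left.
Give Clinic M 13 more to hit its cap of 14 → 42 left.
Clinic A takes 10 more to reach its cap of 11 → 32 left.
Clinic K: +11 to 14 (cap) → 21 left.
Clinic N takes 19 more to reach its cap of 19 → 2 left.
Clinic F has room for 4 more but only 2 remain, so it gets 2.
Total = 26×8 + 19×11 + 28×9 + 20×14 + 10×2 + 16×14 + 13×19 + 23×18 = 1854.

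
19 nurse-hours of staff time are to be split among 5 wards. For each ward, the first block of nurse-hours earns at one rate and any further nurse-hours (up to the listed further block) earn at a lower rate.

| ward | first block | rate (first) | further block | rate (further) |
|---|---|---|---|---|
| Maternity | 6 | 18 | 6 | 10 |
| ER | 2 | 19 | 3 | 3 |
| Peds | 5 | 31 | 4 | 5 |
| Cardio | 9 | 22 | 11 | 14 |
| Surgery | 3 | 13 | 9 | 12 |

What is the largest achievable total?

445

Order all 10 blocks by rate: Peds/tier1 31 > Cardio/tier1 22 > ER/tier1 19 > Maternity/tier1 18 > Cardio/tier2 14 > Surgery/tier1 13 > Surgery/tier2 12 > Maternity/tier2 10 > Peds/tier2 5 > ER/tier2 3.
Peds/tier1 (31): +5 — 14 left.
Fill Cardio tier1 block (9 at 22) — 5 left.
ER tier1 at 19: fill all 2 — 3 left.
Maternity/tier1: +3 of 6 at 18; pool empty.
Total = 31×5 + 22×9 + 19×2 + 18×3 = 445.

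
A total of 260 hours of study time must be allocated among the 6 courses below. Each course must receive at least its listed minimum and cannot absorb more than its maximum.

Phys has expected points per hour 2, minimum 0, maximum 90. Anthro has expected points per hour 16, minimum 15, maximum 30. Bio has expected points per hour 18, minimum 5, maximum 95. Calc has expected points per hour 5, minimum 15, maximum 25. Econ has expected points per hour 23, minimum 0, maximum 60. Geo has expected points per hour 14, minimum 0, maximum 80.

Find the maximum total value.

4485

Meeting every minimum uses 0+15+5+15+0+0 = 35 hours, leaving 225.
Rank by expected points per hour: Econ 23 > Bio 18 > Anthro 16 > Geo 14 > Calc 5 > Phys 2.
Econ takes 60 more to reach its cap of 60 → 165 left.
Bio takes 90 more to reach its cap of 95 → 75 left.
Anthro: +15 to 30 (cap) → 60 left.
Geo: +60 (room for 80) → 60. Pool exhausted.
Total = 16×30 + 18×95 + 5×15 + 23×60 + 14×60 = 4485.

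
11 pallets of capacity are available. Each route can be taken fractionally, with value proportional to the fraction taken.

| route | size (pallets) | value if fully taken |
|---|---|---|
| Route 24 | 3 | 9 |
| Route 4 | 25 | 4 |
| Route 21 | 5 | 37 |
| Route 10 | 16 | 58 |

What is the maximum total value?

Sort by value density: Route 21 37/5≈7.4, Route 10 58/16≈3.62, Route 24 9/3≈3, Route 4 4/25≈0.16.
Take all of Route 21 (5 pallets, value 37) ; 6 pallets left.
Fill the last 6 pallets with part of Route 10: 6/16 of it earns 21.75.
Total value = 58.75.

58.75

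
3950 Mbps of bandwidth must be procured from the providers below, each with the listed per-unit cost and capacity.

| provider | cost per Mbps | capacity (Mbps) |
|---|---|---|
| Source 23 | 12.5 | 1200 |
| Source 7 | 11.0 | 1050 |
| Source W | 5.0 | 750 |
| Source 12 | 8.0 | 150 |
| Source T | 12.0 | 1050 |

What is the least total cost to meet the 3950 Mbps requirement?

Fill from the cheapest provider first.
Source W at 5.0: take all 750 Mbps → 3200 still needed.
Source 12 at 8.0: take all 150 Mbps → 3050 still needed.
Take 1050 from Source 7 at 11.0 → need 2000 more.
Source T (12.0): use full 1050 → 950 Mbps to go.
Take 950 from Source 23 at 12.5 to finish.
Cost = 750×5.0 + 150×8.0 + 1050×11.0 + 1050×12.0 + 950×12.5 = 40975.

40975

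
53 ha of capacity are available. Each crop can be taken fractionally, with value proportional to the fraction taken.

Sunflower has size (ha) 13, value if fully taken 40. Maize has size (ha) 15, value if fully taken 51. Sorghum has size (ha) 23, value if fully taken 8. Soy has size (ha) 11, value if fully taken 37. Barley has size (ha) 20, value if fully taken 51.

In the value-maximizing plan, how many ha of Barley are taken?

Sort by value density: Maize 51/15≈3.4, Soy 37/11≈3.36, Sunflower 40/13≈3.08, Barley 51/20≈2.55, Sorghum 8/23≈0.348.
All 15 ha of Maize fit (value 51) — 38 remain.
Take all of Soy (11 ha, value 37) — 27 ha left.
Take all of Sunflower (13 ha, value 40) — 14 ha left.
Only 14 ha remain; take 14/20 of Barley for value 51×14/20 = 35.7.

14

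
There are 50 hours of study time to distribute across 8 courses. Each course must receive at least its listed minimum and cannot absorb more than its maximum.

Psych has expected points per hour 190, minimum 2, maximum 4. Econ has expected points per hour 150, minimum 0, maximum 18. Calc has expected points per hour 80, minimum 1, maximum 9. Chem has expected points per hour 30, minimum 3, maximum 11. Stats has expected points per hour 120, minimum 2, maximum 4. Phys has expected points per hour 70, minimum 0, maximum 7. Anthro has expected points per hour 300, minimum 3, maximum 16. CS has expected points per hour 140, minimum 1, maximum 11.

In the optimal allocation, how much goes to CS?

Meeting every minimum uses 2+0+1+3+2+0+3+1 = 12 hours, leaving 38.
Order the courses by expected points per hour: Anthro 300 > Psych 190 > Econ 150 > CS 140 > Stats 120 > Calc 80 > Phys 70 > Chem 30.
Anthro takes 13 more to reach its cap of 16 — 25 left.
Give Psych 2 more to hit its cap of 4 — 23 left.
Econ takes 18 more to reach its cap of 18 — 5 left.
Only 5 left; CS takes them to reach 6.

6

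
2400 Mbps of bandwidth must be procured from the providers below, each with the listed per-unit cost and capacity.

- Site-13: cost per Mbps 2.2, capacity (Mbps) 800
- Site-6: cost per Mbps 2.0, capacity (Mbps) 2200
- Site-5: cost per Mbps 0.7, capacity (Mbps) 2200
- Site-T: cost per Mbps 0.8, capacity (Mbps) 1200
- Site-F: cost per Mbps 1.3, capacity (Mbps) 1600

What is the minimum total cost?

Cheapest first:
Take 2200 from Site-5 at 0.7 ; need 200 more.
Site-T at 0.8: take 200 of its 1200 ; requirement met.
Site-F, Site-6, Site-13: unused.
Cost = 2200×0.7 + 200×0.8 = 1700.

1700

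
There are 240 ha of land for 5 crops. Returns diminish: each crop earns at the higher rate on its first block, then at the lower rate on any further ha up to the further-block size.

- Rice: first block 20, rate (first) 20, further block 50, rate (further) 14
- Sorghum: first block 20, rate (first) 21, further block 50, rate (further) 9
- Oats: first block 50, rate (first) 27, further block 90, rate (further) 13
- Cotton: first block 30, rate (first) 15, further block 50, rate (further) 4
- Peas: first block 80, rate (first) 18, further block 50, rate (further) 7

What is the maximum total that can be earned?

Rank every tier by rate: Oats/tier1 27 > Sorghum/tier1 21 > Rice/tier1 20 > Peas/tier1 18 > Cotton/tier1 15 > Rice/tier2 14 > Oats/tier2 13 > Sorghum/tier2 9 > Peas/tier2 7 > Cotton/tier2 4.
Fill Oats tier1 block (50 at 27) → 190 left.
Sorghum/tier1 (21): +20 → 170 left.
Rice/tier1 (20): +20 → 150 left.
Fill Peas tier1 block (80 at 18) → 70 left.
Fill Cotton tier1 block (30 at 15) → 40 left.
40 remain; put them into Rice tier2 at 14.
Total = 27×50 + 21×20 + 20×20 + 18×80 + 15×30 + 14×40 = 4620.

4620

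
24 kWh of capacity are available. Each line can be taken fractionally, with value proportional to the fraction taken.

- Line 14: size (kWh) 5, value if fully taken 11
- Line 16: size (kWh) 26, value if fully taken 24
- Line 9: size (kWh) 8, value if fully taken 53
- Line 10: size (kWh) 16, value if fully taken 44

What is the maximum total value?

97

Rank by value-to-size ratio: Line 9 53/8≈6.62, Line 10 44/16≈2.75, Line 14 11/5≈2.2, Line 16 24/26≈0.923.
All 8 kWh of Line 9 fit (value 53) → 16 remain.
Line 10: take in full, 16 kWh for value 44 → 0 left.
Total value = 97.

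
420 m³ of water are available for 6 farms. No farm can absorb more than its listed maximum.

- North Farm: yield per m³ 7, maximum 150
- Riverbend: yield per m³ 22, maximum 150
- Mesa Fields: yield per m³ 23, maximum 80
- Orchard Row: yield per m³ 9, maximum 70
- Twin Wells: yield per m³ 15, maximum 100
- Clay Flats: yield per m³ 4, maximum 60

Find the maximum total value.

Order the farms by yield per m³: Mesa Fields 23 > Riverbend 22 > Twin Wells 15 > Orchard Row 9 > North Farm 7 > Clay Flats 4.
Give Mesa Fields 80 to hit its cap of 80 ; 340 left.
Riverbend takes 150 to reach its cap of 150 ; 190 left.
Give Twin Wells 100 to hit its cap of 100 ; 90 left.
Orchard Row takes 70 to reach its cap of 70 ; 20 left.
Only 20 left; North Farm takes them to reach 20.
Total = 7×20 + 22×150 + 23×80 + 9×70 + 15×100 = 7410.

7410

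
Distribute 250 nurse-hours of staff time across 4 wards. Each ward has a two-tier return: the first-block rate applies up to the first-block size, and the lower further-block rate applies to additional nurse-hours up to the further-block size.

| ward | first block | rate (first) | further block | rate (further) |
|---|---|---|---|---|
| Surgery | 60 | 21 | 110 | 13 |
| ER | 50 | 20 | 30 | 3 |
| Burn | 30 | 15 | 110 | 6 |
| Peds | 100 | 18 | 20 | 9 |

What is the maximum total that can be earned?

4640

Order all 8 blocks by rate: Surgery/tier1 21 > ER/tier1 20 > Peds/tier1 18 > Burn/tier1 15 > Surgery/tier2 13 > Peds/tier2 9 > Burn/tier2 6 > ER/tier2 3.
Fill Surgery tier1 block (60 at 21) — 190 left.
Fill ER tier1 block (50 at 20) — 140 left.
Fill Peds tier1 block (100 at 18) — 40 left.
Burn/tier1 (15): +30 — 10 left.
Surgery/tier2: +10 of 110 at 13; pool empty.
Total = 21×60 + 20×50 + 18×100 + 15×30 + 13×10 = 4640.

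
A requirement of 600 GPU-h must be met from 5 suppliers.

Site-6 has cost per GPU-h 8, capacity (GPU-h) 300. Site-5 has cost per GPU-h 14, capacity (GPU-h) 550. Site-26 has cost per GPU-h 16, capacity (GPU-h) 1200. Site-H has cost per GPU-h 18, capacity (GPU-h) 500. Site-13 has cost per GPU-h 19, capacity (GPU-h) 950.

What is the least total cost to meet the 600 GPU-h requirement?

6600

Fill from the cheapest supplier first.
Take 300 from Site-6 at 8 → need 300 more.
Take 300 from Site-5 at 14 to finish.
Site-26, Site-H, Site-13: unused.
Cost = 300×8 + 300×14 = 6600.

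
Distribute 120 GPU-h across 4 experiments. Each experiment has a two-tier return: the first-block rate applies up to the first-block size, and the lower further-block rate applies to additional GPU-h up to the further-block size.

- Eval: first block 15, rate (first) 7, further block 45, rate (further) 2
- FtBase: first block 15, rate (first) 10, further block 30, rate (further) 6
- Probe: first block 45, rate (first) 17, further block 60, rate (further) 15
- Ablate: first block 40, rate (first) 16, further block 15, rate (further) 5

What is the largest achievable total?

Order all 8 blocks by rate: Probe/T1 17 > Ablate/T1 16 > Probe/T2 15 > FtBase/T1 10 > Eval/T1 7 > FtBase/T2 6 > Ablate/T2 5 > Eval/T2 2.
Probe T1 at 17: fill all 45 — 75 left.
Ablate/T1 (16): +40 — 35 left.
Probe T2 at 15: only 35 left, fill 35.
Total = 17×45 + 16×40 + 15×35 = 1930.

1930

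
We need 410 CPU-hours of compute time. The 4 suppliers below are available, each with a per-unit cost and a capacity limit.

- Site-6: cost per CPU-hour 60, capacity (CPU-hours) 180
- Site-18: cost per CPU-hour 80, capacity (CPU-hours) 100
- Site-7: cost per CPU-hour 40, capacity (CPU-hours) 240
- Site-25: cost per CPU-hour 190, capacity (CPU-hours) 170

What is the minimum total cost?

19800

Use suppliers in increasing cost order.
Take 240 from Site-7 at 40 ; need 170 more.
Site-6 (60): take the remaining 170 ; done.
Site-18, Site-25: unused.
Cost = 240×40 + 170×60 = 19800.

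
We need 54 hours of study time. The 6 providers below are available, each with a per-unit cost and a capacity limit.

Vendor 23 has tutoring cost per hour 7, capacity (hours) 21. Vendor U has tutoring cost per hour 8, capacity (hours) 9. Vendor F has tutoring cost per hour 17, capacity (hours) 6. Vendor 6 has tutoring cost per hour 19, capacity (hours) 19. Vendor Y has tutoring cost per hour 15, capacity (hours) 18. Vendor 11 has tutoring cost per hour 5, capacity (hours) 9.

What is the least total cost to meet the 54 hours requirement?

489

Fill from the cheapest provider first.
Vendor 11 (5): use full 9 → 45 hours to go.
Take 21 from Vendor 23 at 7 → need 24 more.
Vendor U at 8: take all 9 hours → 15 still needed.
Vendor Y at 15: take 15 of its 18 → requirement met.
Vendor F, Vendor 6: unused.
Cost = 9×5 + 21×7 + 9×8 + 15×15 = 489.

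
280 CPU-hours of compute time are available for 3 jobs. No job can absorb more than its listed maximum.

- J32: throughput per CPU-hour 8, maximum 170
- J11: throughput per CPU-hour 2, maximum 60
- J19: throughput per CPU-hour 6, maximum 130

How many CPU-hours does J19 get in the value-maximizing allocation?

Rank by throughput per CPU-hour: J32 8 > J19 6 > J11 2.
J32 takes 170 to reach its cap of 170 ; 110 left.
J19: +110 (room for 130) → 110. Pool exhausted.

110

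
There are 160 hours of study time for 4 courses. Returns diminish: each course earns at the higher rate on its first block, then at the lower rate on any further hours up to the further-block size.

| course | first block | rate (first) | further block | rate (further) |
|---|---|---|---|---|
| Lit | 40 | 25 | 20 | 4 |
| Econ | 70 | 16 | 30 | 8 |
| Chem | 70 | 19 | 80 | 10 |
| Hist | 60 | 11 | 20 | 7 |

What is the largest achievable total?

3130

Order all 8 blocks by rate: Lit/T1 25 > Chem/T1 19 > Econ/T1 16 > Hist/T1 11 > Chem/T2 10 > Econ/T2 8 > Hist/T2 7 > Lit/T2 4.
Fill Lit T1 block (40 at 25) — 120 left.
Fill Chem T1 block (70 at 19) — 50 left.
50 remain; put them into Econ T1 at 16.
Total = 25×40 + 19×70 + 16×50 = 3130.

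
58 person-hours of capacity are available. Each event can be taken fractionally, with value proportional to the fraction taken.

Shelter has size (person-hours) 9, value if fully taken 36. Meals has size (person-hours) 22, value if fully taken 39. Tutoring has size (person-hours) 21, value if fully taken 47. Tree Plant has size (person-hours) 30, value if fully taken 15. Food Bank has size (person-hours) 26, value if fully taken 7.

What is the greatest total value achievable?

125

Best value per unit of size first: Shelter 36/9≈4, Tutoring 47/21≈2.24, Meals 39/22≈1.77, Tree Plant 15/30≈0.5, Food Bank 7/26≈0.269.
Take all of Shelter (9 person-hours, value 36) — 49 person-hours left.
All 21 person-hours of Tutoring fit (value 47) — 28 remain.
Meals: take in full, 22 person-hours for value 39 — 6 left.
Fill the last 6 person-hours with part of Tree Plant: 6/30 of it earns 3.
Total value = 125.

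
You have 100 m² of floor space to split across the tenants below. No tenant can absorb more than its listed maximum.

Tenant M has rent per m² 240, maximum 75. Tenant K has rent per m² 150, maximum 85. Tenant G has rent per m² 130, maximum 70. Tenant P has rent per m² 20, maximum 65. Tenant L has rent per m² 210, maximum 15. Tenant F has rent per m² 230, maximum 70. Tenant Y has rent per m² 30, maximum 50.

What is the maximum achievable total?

Highest rent per m² first: Tenant M 240 > Tenant F 230 > Tenant L 210 > Tenant K 150 > Tenant G 130 > Tenant Y 30 > Tenant P 20.
Give Tenant M 75 to hit its cap of 75 → 25 left.
Tenant F: +25 (room for 70) → 25. Pool exhausted.
Total = 240×75 + 230×25 = 23750.

23750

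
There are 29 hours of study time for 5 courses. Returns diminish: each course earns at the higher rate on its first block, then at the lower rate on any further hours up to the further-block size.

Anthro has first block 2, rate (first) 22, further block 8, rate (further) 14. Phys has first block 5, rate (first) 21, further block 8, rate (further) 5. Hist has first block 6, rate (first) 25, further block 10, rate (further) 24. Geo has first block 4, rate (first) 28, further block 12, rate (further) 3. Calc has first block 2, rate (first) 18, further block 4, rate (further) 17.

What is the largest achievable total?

Treat each block as its own option and order by rate: Geo/first 28 > Hist/first 25 > Hist/second 24 > Anthro/first 22 > Phys/first 21 > Calc/first 18 > Calc/second 17 > Anthro/second 14 > Phys/second 5 > Geo/second 3.
Fill Geo first block (4 at 28) → 25 left.
Hist/first (25): +6 → 19 left.
Hist/second (24): +10 → 9 left.
Anthro/first (22): +2 → 7 left.
Fill Phys first block (5 at 21) → 2 left.
Fill Calc first block (2 at 18) → 0 left.
Total = 28×4 + 25×6 + 24×10 + 22×2 + 21×5 + 18×2 = 687.

687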